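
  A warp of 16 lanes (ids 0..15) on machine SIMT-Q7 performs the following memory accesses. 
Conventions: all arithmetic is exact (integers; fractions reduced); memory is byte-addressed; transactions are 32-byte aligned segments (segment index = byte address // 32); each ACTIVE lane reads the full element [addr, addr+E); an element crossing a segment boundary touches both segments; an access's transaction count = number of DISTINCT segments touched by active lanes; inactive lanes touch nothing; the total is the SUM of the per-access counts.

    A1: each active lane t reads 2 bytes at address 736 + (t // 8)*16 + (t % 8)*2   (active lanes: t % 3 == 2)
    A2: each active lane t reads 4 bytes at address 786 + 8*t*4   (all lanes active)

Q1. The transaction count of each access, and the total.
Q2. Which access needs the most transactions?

A1: 1 transaction
A2: 16 transactions

Answer: 1,16; total 17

Answer: A2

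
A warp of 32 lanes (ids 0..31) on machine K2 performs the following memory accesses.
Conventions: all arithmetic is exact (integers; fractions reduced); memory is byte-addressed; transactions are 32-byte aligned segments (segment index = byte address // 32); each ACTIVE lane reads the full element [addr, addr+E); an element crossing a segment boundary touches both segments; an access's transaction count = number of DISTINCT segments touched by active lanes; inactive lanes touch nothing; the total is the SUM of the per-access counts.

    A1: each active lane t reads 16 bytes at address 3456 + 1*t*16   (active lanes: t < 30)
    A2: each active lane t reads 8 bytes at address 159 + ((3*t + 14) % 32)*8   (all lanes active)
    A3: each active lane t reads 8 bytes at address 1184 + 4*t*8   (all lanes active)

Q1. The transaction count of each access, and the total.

A1: 15 transactions
A2: 9 transactions
A3: 32 transactions

Answer: 15,9,32; total 56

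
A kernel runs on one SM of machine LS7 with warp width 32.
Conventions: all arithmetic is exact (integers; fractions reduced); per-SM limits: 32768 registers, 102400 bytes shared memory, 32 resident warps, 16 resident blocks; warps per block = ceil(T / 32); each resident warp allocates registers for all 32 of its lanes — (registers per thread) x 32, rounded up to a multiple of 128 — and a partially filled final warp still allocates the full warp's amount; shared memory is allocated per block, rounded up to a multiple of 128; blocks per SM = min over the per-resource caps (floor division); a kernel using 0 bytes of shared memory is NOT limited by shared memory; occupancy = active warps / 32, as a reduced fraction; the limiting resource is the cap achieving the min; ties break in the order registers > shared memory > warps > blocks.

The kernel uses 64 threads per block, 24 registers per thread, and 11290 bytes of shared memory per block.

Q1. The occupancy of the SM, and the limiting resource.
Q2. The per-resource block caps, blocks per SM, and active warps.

Answer: occupancy 1/2, limited by shared memory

registers: 21 blocks
shared memory: 8 blocks
warps: 16 blocks
blocks: 16 blocks

Answer: 8 blocks, 16 active warps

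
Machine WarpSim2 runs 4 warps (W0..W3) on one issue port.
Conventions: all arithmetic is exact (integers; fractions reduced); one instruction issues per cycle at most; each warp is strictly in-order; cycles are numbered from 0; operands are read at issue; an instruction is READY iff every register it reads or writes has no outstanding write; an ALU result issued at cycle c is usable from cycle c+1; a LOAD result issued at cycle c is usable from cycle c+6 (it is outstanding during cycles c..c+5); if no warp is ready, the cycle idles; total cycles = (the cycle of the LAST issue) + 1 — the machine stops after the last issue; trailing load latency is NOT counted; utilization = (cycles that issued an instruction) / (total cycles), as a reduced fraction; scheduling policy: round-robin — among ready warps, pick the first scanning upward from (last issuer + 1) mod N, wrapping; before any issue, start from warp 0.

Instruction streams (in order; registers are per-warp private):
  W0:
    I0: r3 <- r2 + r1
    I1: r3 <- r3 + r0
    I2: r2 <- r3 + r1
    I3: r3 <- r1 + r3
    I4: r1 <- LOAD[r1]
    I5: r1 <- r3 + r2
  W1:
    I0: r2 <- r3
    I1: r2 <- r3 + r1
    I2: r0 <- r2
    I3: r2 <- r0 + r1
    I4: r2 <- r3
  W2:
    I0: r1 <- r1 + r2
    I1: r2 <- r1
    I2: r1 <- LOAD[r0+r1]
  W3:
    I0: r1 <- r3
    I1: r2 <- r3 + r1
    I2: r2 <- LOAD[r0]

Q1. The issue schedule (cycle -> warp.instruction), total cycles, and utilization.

cycle 0: W0.I0
cycle 1: W1.I0
cycle 2: W2.I0
cycle 3: W3.I0
cycle 4: W0.I1
cycle 5: W1.I1
cycle 6: W2.I1
cycle 7: W3.I1
cycle 8: W0.I2
cycle 9: W1.I2
cycle 10: W2.I2
cycle 11: W3.I2
cycle 12: W0.I3
cycle 13: W1.I3
cycle 14: W0.I4
cycle 15: W1.I4
cycle 16: idle
cycle 17: idle
cycle 18: idle
cycle 19: idle
cycle 20: W0.I5

Answer: 21 cycles, utilization 17/21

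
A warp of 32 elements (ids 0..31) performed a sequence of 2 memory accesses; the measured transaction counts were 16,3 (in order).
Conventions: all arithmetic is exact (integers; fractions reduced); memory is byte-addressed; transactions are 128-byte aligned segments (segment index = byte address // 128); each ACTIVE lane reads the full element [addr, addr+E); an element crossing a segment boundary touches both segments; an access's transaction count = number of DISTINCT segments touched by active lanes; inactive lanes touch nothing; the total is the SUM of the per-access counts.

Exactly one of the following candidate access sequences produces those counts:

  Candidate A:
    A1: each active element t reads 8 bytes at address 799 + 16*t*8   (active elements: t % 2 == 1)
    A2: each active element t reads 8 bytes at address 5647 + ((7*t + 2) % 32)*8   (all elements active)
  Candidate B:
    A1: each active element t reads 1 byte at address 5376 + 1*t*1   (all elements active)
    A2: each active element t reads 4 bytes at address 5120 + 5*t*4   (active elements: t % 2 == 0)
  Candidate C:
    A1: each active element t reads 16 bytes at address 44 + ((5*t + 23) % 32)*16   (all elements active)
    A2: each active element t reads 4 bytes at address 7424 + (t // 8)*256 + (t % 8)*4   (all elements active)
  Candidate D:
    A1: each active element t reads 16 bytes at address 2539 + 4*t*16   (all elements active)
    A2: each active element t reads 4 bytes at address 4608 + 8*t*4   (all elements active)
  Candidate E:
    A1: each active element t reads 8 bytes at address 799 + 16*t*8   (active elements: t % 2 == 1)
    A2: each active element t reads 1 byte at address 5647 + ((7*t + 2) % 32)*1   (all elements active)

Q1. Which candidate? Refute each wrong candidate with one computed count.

B: A1 gives 1 transaction, not 16
C: A1 gives 5 transactions, not 16
D: A1 gives 17 transactions, not 16
E: A2 gives 1 transaction, not 3
A: all counts match (16,3)

Answer: A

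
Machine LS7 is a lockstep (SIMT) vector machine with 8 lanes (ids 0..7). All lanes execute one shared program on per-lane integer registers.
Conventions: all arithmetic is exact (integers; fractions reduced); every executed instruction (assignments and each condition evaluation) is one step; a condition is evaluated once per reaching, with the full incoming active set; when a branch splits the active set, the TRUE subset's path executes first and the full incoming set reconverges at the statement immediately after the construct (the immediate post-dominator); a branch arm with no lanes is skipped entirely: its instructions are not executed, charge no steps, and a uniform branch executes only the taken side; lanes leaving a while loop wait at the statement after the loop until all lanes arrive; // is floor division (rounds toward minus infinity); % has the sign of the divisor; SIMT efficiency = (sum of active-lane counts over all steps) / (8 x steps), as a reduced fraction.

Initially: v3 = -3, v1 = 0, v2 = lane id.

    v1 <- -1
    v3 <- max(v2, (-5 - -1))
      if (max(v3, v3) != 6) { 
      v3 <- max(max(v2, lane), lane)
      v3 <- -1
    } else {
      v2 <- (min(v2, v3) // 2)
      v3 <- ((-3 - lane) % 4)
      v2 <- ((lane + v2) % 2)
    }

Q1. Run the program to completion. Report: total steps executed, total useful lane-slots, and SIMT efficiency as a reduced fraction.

Answer: 8 steps, 41 useful, 41/64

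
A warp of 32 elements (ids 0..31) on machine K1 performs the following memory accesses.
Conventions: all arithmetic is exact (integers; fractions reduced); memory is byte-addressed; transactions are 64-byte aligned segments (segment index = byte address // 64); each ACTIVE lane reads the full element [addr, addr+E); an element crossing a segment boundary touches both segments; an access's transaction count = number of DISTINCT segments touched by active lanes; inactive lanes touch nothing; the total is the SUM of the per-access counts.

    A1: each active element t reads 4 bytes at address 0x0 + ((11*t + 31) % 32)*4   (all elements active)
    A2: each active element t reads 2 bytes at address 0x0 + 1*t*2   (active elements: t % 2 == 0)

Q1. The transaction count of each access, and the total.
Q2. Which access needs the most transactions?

A1: 2 transactions
A2: 1 transaction

Answer: 2,1; total 3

Answer: A1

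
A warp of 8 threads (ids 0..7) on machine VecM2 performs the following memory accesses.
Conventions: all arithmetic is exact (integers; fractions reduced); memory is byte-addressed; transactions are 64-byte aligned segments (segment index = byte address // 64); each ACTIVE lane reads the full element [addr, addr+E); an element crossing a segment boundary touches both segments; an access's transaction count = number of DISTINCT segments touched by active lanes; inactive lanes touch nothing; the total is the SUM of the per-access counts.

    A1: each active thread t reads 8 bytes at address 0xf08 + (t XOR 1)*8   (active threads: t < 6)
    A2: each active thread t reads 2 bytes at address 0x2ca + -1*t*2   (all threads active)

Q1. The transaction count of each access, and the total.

A1: 1 transaction
A2: 2 transactions

Answer: 1,2; total 3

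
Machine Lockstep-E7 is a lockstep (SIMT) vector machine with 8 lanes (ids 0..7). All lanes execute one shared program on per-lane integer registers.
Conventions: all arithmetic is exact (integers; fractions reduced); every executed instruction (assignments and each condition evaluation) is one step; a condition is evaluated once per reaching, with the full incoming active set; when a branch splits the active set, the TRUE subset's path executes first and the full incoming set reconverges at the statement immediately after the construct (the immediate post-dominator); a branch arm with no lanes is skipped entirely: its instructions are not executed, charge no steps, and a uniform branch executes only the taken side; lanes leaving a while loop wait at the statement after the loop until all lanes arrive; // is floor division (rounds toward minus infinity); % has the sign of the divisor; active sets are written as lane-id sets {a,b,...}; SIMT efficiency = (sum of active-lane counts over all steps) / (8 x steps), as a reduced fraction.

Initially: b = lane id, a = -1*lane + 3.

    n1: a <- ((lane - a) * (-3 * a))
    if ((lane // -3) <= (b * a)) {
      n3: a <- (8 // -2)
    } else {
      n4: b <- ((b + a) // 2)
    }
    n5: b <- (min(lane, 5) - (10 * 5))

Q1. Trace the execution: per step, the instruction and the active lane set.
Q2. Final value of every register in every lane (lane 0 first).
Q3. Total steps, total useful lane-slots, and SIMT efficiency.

step 0: a <- ((lane - a) * (-3 * a)) {0,1,2,3,4,5,6,7}
step 1: eval ((lane // -3) <= (b * a)) {0,1,2,3,4,5,6,7}
step 2: a <- (8 // -2)               {0,1,3,4,5,6,7}
step 3: b <- ((b + a) // 2)          {2}
step 4: b <- (min(lane, 5) - (10 * 5)) {0,1,2,3,4,5,6,7}

Answer: 5 steps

b: -50,-49,-48,-47,-46,-45,-45,-45
a: -4,-4,-3,-4,-4,-4,-4,-4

steps = 5; useful = 32; efficiency = 32/40 = 4/5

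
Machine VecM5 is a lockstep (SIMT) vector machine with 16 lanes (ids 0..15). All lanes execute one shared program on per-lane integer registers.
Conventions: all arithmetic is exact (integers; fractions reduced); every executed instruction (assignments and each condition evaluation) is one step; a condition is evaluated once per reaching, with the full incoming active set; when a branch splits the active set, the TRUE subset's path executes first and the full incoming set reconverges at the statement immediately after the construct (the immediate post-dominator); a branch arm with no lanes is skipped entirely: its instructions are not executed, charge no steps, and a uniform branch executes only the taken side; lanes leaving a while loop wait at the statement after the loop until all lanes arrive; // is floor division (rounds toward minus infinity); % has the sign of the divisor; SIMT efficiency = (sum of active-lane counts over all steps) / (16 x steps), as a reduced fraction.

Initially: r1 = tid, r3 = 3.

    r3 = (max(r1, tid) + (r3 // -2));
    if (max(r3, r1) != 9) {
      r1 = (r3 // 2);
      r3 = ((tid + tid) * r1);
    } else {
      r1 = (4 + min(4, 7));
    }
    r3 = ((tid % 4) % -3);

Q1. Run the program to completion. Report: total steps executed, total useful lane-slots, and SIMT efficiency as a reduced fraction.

Answer: 6 steps, 79 useful, 79/96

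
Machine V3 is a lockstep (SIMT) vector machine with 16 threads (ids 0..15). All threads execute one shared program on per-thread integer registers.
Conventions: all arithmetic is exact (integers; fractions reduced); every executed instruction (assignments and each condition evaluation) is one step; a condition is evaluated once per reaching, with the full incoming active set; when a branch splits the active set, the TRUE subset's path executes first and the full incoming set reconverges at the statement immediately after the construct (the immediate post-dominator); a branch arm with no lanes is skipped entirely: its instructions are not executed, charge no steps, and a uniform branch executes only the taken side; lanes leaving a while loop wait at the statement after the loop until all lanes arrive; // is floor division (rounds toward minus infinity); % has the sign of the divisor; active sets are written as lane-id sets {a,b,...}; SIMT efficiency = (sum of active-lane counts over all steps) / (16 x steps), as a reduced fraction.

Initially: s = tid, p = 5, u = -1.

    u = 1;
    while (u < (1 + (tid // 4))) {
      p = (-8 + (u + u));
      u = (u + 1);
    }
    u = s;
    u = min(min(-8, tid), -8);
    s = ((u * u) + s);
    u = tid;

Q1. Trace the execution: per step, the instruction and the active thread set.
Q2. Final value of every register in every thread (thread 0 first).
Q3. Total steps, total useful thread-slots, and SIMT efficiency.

step 0: u <- 1                       {0,1,2,3,4,5,6,7,8,9,10,11,12,13,14,15}
step 1: eval (u < (1 + (tid // 4)))  {0,1,2,3,4,5,6,7,8,9,10,11,12,13,14,15}
step 2: p <- (-8 + (u + u))          {4,5,6,7,8,9,10,11,12,13,14,15}
step 3: u <- (u + 1)                 {4,5,6,7,8,9,10,11,12,13,14,15}
step 4: eval (u < (1 + (tid // 4)))  {4,5,6,7,8,9,10,11,12,13,14,15}
step 5: p <- (-8 + (u + u))          {8,9,10,11,12,13,14,15}
step 6: u <- (u + 1)                 {8,9,10,11,12,13,14,15}
step 7: eval (u < (1 + (tid // 4)))  {8,9,10,11,12,13,14,15}
step 8: p <- (-8 + (u + u))          {12,13,14,15}
step 9: u <- (u + 1)                 {12,13,14,15}
step 10: eval (u < (1 + (tid // 4)))  {12,13,14,15}
step 11: u <- s                       {0,1,2,3,4,5,6,7,8,9,10,11,12,13,14,15}
step 12: u <- min(min(-8, tid), -8)   {0,1,2,3,4,5,6,7,8,9,10,11,12,13,14,15}
step 13: s <- ((u * u) + s)           {0,1,2,3,4,5,6,7,8,9,10,11,12,13,14,15}
step 14: u <- tid                     {0,1,2,3,4,5,6,7,8,9,10,11,12,13,14,15}

Answer: 15 steps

s: 64,65,66,67,68,69,70,71,72,73,74,75,76,77,78,79
p: 5,5,5,5,-6,-6,-6,-6,-4,-4,-4,-4,-2,-2,-2,-2
u: 0,1,2,3,4,5,6,7,8,9,10,11,12,13,14,15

steps = 15; useful = 168; efficiency = 168/240 = 7/10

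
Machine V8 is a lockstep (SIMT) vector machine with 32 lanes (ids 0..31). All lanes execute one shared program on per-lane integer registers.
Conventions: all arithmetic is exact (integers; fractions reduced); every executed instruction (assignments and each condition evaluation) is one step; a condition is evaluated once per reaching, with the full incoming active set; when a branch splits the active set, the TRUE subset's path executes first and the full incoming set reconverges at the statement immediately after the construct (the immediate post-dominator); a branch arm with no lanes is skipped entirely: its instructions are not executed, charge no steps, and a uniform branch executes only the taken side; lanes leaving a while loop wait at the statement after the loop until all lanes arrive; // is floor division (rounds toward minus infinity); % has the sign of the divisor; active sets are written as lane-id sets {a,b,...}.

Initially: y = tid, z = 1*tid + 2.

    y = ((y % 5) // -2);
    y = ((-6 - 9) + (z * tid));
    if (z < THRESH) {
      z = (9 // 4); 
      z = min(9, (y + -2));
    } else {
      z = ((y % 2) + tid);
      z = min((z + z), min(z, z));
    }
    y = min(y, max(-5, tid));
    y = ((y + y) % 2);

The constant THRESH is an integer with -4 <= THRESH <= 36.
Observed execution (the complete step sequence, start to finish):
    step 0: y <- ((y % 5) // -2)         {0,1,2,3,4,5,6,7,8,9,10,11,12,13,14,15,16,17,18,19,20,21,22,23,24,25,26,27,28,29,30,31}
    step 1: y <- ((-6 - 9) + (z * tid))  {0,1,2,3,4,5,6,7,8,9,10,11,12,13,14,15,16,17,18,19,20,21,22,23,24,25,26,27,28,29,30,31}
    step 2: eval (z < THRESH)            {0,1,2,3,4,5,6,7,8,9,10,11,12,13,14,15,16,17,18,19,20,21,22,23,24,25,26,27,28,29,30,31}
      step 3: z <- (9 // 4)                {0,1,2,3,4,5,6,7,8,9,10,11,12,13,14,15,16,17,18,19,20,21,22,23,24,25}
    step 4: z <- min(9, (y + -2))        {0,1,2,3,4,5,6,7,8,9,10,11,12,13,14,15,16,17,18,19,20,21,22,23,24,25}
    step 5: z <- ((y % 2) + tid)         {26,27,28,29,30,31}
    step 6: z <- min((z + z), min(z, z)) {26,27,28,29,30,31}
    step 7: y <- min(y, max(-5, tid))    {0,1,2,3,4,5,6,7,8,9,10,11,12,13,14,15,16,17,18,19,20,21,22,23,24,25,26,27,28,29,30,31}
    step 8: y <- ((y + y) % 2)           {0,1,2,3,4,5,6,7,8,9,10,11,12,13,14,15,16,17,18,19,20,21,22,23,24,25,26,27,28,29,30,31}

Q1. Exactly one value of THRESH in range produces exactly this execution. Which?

Answer: THRESH = 28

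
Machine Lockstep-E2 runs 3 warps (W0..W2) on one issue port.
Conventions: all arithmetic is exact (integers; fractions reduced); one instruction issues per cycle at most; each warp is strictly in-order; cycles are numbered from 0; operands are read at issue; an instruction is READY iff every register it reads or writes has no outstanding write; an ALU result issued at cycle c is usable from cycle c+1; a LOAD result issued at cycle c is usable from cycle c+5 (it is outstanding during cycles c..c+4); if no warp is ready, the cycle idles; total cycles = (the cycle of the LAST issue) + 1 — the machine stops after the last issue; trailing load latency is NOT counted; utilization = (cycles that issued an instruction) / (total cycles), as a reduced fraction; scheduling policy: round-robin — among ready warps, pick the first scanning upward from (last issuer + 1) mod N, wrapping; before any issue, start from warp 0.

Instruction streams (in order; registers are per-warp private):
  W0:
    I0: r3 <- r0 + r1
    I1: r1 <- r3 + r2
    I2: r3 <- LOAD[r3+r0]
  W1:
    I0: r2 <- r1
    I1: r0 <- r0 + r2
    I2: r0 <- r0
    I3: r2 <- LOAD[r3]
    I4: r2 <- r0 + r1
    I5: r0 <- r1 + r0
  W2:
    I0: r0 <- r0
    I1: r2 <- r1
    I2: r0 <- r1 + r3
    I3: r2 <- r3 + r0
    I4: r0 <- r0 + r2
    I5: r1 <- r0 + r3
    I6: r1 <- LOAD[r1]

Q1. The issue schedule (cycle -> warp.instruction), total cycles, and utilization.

cycle 0: W0.I0
cycle 1: W1.I0
cycle 2: W2.I0
cycle 3: W0.I1
cycle 4: W1.I1
cycle 5: W2.I1
cycle 6: W0.I2
cycle 7: W1.I2
cycle 8: W2.I2
cycle 9: W1.I3
cycle 10: W2.I3
cycle 11: W2.I4
cycle 12: W2.I5
cycle 13: W2.I6
cycle 14: W1.I4
cycle 15: W1.I5

Answer: 16 cycles, utilization 1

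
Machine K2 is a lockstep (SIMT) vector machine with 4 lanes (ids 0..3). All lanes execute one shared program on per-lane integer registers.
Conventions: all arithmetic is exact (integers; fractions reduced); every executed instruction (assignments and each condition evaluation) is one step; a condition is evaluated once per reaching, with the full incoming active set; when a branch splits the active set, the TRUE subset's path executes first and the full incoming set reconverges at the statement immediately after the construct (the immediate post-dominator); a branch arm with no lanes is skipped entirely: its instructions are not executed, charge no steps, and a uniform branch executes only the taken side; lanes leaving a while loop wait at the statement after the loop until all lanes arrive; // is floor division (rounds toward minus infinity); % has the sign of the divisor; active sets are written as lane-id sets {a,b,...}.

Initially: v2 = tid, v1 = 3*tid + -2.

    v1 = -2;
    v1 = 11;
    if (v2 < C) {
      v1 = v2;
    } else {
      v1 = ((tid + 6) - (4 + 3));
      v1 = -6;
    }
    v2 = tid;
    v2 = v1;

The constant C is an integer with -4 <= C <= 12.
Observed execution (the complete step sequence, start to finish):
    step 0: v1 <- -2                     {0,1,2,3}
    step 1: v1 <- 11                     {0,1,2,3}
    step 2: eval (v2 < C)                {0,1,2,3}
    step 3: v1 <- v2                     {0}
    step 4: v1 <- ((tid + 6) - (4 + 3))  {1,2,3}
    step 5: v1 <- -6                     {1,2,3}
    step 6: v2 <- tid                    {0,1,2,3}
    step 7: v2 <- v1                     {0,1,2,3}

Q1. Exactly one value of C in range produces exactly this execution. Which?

Answer: C = 1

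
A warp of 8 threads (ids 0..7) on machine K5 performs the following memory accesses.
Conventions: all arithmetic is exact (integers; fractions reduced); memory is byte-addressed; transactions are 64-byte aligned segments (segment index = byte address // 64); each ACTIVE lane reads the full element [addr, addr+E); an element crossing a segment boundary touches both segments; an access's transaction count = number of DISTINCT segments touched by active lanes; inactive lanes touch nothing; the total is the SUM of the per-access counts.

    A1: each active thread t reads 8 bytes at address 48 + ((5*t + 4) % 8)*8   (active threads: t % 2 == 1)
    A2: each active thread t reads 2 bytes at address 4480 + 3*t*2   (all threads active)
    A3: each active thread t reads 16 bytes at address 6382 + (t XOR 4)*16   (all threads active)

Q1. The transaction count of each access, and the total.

A1: 2 transactions
A2: 1 transaction
A3: 3 transactions

Answer: 2,1,3; total 6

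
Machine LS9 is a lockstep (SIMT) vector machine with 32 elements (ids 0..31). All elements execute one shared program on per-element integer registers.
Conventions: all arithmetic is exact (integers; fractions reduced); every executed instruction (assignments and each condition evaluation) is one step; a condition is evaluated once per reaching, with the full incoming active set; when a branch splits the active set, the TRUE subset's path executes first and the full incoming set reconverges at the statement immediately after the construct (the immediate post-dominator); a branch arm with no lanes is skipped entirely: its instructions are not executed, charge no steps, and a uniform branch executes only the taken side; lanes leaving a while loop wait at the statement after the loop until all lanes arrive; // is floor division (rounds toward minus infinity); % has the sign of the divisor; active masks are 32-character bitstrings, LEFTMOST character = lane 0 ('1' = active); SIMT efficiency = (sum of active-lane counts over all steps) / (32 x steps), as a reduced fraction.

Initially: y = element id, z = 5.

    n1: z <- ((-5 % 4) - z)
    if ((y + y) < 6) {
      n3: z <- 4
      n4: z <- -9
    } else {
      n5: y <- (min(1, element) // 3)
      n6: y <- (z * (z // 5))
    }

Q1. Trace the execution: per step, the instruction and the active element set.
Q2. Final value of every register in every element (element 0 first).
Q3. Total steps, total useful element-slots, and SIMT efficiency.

step 0: z <- ((-5 % 4) - z)          11111111111111111111111111111111
step 1: eval ((y + y) < 6)           11111111111111111111111111111111
step 2: z <- 4                       11100000000000000000000000000000
step 3: z <- -9                      11100000000000000000000000000000
step 4: y <- (min(1, element) // 3)  00011111111111111111111111111111
step 5: y <- (z * (z // 5))          00011111111111111111111111111111

Answer: 6 steps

y: 0,1,2,2,2,2,2,2,2,2,2,2,2,2,2,2,2,2,2,2,2,2,2,2,2,2,2,2,2,2,2,2
z: -9,-9,-9,-2,-2,-2,-2,-2,-2,-2,-2,-2,-2,-2,-2,-2,-2,-2,-2,-2,-2,-2,-2,-2,-2,-2,-2,-2,-2,-2,-2,-2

steps = 6; useful = 128; efficiency = 128/192 = 2/3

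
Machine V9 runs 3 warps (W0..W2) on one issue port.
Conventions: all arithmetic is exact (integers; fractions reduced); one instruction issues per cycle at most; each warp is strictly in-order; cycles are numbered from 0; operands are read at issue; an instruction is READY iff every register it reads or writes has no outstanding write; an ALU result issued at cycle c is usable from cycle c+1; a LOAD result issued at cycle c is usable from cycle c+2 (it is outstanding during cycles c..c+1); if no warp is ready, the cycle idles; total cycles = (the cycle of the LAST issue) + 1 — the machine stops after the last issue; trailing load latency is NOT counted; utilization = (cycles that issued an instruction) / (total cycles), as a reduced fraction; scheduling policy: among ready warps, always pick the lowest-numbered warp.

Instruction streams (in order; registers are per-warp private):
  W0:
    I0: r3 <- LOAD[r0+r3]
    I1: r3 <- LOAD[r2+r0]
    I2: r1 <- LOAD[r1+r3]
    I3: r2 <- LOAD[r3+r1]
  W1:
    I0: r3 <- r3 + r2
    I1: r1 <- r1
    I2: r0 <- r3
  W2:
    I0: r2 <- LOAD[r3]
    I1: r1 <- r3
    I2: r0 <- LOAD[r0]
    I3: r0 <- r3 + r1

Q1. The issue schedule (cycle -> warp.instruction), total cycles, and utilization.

cycle 0: W0.I0
cycle 1: W1.I0
cycle 2: W0.I1
cycle 3: W1.I1
cycle 4: W0.I2
cycle 5: W1.I2
cycle 6: W0.I3
cycle 7: W2.I0
cycle 8: W2.I1
cycle 9: W2.I2
cycle 10: idle
cycle 11: W2.I3

Answer: 12 cycles, utilization 11/12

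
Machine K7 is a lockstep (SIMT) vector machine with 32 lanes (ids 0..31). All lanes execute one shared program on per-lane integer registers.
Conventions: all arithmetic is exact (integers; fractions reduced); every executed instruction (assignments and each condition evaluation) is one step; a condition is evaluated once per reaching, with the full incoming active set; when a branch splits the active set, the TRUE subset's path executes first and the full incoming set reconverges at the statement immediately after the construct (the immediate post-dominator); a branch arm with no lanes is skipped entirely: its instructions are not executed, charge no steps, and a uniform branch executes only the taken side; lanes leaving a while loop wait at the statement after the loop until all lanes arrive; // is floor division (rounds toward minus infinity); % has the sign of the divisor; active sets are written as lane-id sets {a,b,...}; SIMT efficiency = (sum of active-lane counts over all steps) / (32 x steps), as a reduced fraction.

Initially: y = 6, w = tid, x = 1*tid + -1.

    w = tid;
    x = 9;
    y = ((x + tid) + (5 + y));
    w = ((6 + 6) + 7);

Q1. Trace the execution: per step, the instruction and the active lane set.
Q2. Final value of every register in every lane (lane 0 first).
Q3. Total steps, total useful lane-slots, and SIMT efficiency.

step 0: w <- tid                     {0,1,2,3,4,5,6,7,8,9,10,11,12,13,14,15,16,17,18,19,20,21,22,23,24,25,26,27,28,29,30,31}
step 1: x <- 9                       {0,1,2,3,4,5,6,7,8,9,10,11,12,13,14,15,16,17,18,19,20,21,22,23,24,25,26,27,28,29,30,31}
step 2: y <- ((x + tid) + (5 + y))   {0,1,2,3,4,5,6,7,8,9,10,11,12,13,14,15,16,17,18,19,20,21,22,23,24,25,26,27,28,29,30,31}
step 3: w <- ((6 + 6) + 7)           {0,1,2,3,4,5,6,7,8,9,10,11,12,13,14,15,16,17,18,19,20,21,22,23,24,25,26,27,28,29,30,31}

Answer: 4 steps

y: 20,21,22,23,24,25,26,27,28,29,30,31,32,33,34,35,36,37,38,39,40,41,42,43,44,45,46,47,48,49,50,51
w: 19,19,19,19,19,19,19,19,19,19,19,19,19,19,19,19,19,19,19,19,19,19,19,19,19,19,19,19,19,19,19,19
x: 9,9,9,9,9,9,9,9,9,9,9,9,9,9,9,9,9,9,9,9,9,9,9,9,9,9,9,9,9,9,9,9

steps = 4; useful = 128; efficiency = 128/128 = 1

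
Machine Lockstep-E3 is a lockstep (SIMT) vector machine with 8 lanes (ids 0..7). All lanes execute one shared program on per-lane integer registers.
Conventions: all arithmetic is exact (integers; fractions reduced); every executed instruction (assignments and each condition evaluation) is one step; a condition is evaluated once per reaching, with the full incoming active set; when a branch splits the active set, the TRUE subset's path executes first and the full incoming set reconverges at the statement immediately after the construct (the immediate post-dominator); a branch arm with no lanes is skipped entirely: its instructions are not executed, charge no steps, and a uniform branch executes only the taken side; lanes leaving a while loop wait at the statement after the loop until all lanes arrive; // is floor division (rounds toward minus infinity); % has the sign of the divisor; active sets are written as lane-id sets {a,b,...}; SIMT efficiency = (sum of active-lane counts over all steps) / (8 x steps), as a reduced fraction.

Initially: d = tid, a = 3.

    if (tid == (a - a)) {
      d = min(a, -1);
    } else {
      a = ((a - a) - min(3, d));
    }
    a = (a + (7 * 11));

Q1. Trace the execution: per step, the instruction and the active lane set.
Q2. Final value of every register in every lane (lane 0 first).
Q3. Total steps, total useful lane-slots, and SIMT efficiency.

step 0: eval (tid == (a - a))        {0,1,2,3,4,5,6,7}
step 1: d <- min(a, -1)              {0}
step 2: a <- ((a - a) - min(3, d))   {1,2,3,4,5,6,7}
step 3: a <- (a + (7 * 11))          {0,1,2,3,4,5,6,7}

Answer: 4 steps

d: -1,1,2,3,4,5,6,7
a: 80,76,75,74,74,74,74,74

steps = 4; useful = 24; efficiency = 24/32 = 3/4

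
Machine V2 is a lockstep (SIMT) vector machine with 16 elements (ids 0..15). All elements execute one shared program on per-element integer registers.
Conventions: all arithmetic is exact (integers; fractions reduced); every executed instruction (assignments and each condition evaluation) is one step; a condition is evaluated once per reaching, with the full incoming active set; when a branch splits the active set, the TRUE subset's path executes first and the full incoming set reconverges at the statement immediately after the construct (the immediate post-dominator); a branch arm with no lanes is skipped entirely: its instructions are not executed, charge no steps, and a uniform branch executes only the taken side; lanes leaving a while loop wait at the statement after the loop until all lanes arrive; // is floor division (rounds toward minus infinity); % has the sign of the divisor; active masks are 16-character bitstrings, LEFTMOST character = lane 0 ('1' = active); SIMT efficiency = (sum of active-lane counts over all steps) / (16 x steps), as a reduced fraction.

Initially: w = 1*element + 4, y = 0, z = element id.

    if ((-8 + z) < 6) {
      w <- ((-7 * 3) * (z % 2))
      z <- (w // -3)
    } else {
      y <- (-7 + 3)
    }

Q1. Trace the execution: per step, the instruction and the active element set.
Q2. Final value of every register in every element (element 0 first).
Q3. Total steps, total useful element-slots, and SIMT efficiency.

step 0: eval ((-8 + z) < 6)          1111111111111111
step 1: w <- ((-7 * 3) * (z % 2))    1111111111111100
step 2: z <- (w // -3)               1111111111111100
step 3: y <- (-7 + 3)                0000000000000011

Answer: 4 steps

w: 0,-21,0,-21,0,-21,0,-21,0,-21,0,-21,0,-21,18,19
y: 0,0,0,0,0,0,0,0,0,0,0,0,0,0,-4,-4
z: 0,7,0,7,0,7,0,7,0,7,0,7,0,7,14,15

steps = 4; useful = 46; efficiency = 46/64 = 23/32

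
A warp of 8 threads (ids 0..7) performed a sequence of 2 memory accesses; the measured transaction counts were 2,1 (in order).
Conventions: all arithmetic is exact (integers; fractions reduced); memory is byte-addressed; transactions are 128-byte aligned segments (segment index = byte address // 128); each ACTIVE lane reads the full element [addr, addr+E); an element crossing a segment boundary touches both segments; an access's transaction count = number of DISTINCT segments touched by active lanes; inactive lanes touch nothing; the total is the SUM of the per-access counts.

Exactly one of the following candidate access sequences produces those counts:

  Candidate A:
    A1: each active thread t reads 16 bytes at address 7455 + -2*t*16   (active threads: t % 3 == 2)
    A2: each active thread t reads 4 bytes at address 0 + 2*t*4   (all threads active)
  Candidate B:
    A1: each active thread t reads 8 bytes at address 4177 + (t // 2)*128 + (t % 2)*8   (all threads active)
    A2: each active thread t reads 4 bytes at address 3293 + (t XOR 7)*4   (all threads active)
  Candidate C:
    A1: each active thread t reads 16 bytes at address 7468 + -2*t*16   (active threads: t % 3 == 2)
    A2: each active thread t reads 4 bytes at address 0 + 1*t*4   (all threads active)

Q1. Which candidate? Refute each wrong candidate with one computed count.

B: A1 gives 4 transactions, not 2
C: A1 gives 1 transaction, not 2
A: all counts match (2,1)

Answer: A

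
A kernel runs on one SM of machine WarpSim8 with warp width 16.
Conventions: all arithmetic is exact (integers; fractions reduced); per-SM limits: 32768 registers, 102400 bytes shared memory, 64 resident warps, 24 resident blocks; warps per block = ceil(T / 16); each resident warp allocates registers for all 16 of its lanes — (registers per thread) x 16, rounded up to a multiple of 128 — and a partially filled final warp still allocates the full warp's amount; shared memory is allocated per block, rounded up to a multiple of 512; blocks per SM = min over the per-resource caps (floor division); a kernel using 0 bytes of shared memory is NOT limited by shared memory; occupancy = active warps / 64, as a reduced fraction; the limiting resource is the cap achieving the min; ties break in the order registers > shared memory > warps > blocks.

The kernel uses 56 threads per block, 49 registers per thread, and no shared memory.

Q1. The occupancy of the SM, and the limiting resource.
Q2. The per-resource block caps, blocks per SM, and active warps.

Answer: occupancy 9/16, limited by registers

registers: 9 blocks
shared memory: no limit (kernel uses none)
warps: 16 blocks
blocks: 24 blocks

Answer: 9 blocks, 36 active warps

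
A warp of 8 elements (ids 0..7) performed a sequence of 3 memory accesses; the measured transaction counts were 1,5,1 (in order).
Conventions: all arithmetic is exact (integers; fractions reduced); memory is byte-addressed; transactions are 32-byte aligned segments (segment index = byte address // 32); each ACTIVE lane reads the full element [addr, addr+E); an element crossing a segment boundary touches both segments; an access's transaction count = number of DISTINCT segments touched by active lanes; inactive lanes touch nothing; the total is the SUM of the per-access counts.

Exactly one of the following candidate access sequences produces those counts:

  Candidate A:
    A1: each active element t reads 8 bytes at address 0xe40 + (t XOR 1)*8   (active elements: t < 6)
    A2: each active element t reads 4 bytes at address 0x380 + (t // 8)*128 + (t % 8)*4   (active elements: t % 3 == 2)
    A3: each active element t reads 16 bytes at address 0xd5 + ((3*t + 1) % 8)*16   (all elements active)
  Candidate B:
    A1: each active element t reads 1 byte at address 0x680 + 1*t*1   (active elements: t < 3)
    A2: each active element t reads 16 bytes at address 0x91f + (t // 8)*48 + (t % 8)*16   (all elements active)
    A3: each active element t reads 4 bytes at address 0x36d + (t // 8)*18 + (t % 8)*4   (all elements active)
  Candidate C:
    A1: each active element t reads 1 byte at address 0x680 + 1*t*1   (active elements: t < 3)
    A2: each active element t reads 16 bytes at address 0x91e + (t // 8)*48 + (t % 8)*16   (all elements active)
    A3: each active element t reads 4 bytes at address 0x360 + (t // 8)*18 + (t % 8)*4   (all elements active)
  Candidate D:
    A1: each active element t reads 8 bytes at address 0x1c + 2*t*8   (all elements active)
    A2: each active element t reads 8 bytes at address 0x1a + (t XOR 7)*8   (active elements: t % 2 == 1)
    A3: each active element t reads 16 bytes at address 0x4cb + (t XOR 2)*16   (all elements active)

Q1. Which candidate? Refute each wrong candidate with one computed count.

A: A1 gives 2 transactions, not 1
B: A3 gives 2 transactions, not 1
D: A1 gives 5 transactions, not 1
C: all counts match (1,5,1)

Answer: C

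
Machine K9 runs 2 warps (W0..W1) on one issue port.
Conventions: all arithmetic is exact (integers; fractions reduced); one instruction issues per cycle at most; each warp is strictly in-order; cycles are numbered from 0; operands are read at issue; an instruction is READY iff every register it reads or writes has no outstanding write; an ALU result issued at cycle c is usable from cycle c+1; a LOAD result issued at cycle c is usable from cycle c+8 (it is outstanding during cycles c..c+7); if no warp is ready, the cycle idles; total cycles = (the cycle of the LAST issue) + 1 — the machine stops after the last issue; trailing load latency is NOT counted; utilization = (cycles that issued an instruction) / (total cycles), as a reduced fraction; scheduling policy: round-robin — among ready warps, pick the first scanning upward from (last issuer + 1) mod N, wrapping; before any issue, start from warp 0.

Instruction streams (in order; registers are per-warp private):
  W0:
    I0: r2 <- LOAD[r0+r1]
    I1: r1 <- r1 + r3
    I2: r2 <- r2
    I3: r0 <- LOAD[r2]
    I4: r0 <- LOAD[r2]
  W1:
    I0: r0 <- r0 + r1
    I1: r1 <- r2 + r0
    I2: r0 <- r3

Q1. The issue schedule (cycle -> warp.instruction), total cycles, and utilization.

cycle 0: W0.I0
cycle 1: W1.I0
cycle 2: W0.I1
cycle 3: W1.I1
cycle 4: W1.I2
cycle 5: idle
cycle 6: idle
cycle 7: idle
cycle 8: W0.I2
cycle 9: W0.I3
cycle 10: idle
cycle 11: idle
cycle 12: idle
cycle 13: idle
cycle 14: idle
cycle 15: idle
cycle 16: idle
cycle 17: W0.I4

Answer: 18 cycles, utilization 4/9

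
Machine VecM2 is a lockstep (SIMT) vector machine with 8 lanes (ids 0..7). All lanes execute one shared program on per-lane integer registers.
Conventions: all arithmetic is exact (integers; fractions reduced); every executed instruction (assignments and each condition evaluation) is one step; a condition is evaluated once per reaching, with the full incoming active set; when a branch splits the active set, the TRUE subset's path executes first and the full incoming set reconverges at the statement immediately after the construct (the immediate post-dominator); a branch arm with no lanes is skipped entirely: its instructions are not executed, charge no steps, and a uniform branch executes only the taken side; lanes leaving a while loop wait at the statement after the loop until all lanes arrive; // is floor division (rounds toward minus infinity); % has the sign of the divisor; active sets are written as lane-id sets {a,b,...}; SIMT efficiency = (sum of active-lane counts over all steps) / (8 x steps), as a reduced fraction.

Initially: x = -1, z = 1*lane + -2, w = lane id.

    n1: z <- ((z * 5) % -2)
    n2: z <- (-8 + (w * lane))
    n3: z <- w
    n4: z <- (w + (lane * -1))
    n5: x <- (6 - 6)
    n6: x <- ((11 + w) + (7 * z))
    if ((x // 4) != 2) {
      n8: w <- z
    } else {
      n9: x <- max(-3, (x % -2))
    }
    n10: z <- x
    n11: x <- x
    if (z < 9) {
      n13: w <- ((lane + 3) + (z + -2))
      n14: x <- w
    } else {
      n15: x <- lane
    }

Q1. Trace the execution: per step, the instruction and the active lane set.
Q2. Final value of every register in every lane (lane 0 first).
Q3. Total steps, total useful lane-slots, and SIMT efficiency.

step 0: z <- ((z * 5) % -2)          {0,1,2,3,4,5,6,7}
step 1: z <- (-8 + (w * lane))       {0,1,2,3,4,5,6,7}
step 2: z <- w                       {0,1,2,3,4,5,6,7}
step 3: z <- (w + (lane * -1))       {0,1,2,3,4,5,6,7}
step 4: x <- (6 - 6)                 {0,1,2,3,4,5,6,7}
step 5: x <- ((11 + w) + (7 * z))    {0,1,2,3,4,5,6,7}
step 6: eval ((x // 4) != 2)         {0,1,2,3,4,5,6,7}
step 7: w <- z                       {1,2,3,4,5,6,7}
step 8: x <- max(-3, (x % -2))       {0}
step 9: z <- x                       {0,1,2,3,4,5,6,7}
step 10: x <- x                       {0,1,2,3,4,5,6,7}
step 11: eval (z < 9)                 {0,1,2,3,4,5,6,7}
step 12: w <- ((lane + 3) + (z + -2)) {0}
step 13: x <- w                       {0}
step 14: x <- lane                    {1,2,3,4,5,6,7}

Answer: 15 steps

x: 0,1,2,3,4,5,6,7
z: -1,12,13,14,15,16,17,18
w: 0,0,0,0,0,0,0,0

steps = 15; useful = 97; efficiency = 97/120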